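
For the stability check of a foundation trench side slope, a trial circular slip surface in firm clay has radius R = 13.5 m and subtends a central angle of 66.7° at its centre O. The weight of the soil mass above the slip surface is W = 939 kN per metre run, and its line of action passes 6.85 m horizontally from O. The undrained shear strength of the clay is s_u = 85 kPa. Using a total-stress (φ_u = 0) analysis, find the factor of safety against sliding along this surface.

Taking moments about the centre O, the resisting moment is provided by the undrained shear strength acting along the arc:
Arc length L_a = R·θ = 13.5·(66.7°·π/180) = 13.5·1.1641 = 15.72 m
M_R = s_u·L_a·R = 85·15.72·13.5 = 18033.9 kN·m/m
M_D = W·d = 939·6.85 = 6432.1 kN·m/m
FS = M_R / M_D = 18033.9 / 6432.1 = 2.804

FS = 2.80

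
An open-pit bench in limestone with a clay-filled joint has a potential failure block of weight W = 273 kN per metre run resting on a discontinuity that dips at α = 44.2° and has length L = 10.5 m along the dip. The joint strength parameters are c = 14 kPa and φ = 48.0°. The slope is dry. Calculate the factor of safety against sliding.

Resolving the block weight along and normal to the plane and applying the Mohr–Coulomb strength on the joint:
N' = W cosα = 273·cos44.2° = 195.7 kN/m
Driving force T = W sinα = 273·sin44.2° = 190.3 kN/m
Resisting force R = c·L + N'·tanφ = 14·10.5 + 195.7·tan48.0° = 147.0 + 217.4 = 364.4 kN/m
FS = R / T = 364.4 / 190.3 = 1.914

FS = 1.91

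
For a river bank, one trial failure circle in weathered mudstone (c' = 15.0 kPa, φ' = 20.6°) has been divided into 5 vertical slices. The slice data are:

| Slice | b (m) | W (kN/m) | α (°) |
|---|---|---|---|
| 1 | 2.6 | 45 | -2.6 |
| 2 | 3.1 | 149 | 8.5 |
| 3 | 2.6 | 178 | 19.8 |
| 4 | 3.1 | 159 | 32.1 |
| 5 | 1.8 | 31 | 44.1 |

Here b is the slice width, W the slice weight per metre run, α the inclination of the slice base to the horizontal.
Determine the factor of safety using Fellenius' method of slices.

Ordinary method of slices: FS = Σ[c'·Δl_i + (W_i cosα_i)·tanφ'] / Σ W_i sinα_i, with Δl_i = b_i / cosα_i.
Slice 1: Δl = 2.6/cos(-2.6°) = 2.603 m; N'_1 = 45·cos(-2.6°) = 45.0; c'Δl = 39.04; W sinα = -2.0
Slice 2: Δl = 3.1/cos8.5° = 3.134 m; N'_2 = 149·cos8.5° = 147.4; c'Δl = 47.02; W sinα = 22.0
Slice 3: Δl = 2.6/cos19.8° = 2.763 m; N'_3 = 178·cos19.8° = 167.5; c'Δl = 41.45; W sinα = 60.3
Slice 4: Δl = 3.1/cos32.1° = 3.659 m; N'_4 = 159·cos32.1° = 134.7; c'Δl = 54.89; W sinα = 84.5
Slice 5: Δl = 1.8/cos44.1° = 2.507 m; N'_5 = 31·cos44.1° = 22.3; c'Δl = 37.60; W sinα = 21.6
Σc'Δl = 220.0 kN/m; ΣN' = 516.7 kN/m; ΣW sinα = 186.3 kN/m
Resisting = 220.0 + 516.7·tan20.6° = 220.0 + 194.2 = 414.2 kN/m
FS = 414.2 / 186.3 = 2.223

FS = 2.22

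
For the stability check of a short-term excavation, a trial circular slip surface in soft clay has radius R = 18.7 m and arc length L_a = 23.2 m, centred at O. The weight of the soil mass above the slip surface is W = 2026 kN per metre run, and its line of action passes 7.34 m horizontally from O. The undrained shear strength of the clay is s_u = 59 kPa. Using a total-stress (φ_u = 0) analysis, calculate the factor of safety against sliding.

Taking moments about the centre O, the resisting moment is provided by the undrained shear strength acting along the arc:
M_R = s_u·L_a·R = 59·23.20·18.7 = 25596.6 kN·m/m
M_D = W·d = 2026·7.34 = 14870.8 kN·m/m
FS = M_R / M_D = 25596.6 / 14870.8 = 1.721

FS = 1.72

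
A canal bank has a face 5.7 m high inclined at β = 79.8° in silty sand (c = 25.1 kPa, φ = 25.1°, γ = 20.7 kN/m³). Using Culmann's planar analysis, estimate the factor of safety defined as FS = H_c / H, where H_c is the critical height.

FS = 1.80

H_c = (4c/γ) · sinβ cosφ / [1 − cos(β − φ)]
    = (4·25.1/20.7) · sin79.8°·cos25.1° / [1 − cos54.7°]
    = 4.850 · 0.8913 / 0.4221 = 10.24 m
FS = H_c / H = 10.24 / 5.7 = 1.797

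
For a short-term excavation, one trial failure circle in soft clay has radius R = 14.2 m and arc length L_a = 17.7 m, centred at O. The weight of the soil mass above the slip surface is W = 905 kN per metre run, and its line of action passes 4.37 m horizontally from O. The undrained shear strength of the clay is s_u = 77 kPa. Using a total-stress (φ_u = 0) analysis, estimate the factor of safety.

FS = 4.89

Taking moments about the centre O, the resisting moment is provided by the undrained shear strength acting along the arc:
M_R = s_u·L_a·R = 77·17.70·14.2 = 19353.2 kN·m/m
M_D = W·d = 905·4.37 = 3954.8 kN·m/m
FS = M_R / M_D = 19353.2 / 3954.8 = 4.894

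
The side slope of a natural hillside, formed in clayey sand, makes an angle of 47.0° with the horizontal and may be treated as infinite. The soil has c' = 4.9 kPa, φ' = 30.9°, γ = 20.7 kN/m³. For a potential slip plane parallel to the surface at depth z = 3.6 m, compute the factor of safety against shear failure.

For an infinite slope with a slip plane parallel to the surface (no pore pressure): FS = [c' + γz cos²β tanφ'] / [γz sinβ cosβ].
γz = 20.7·3.6 = 74.52 kN/m²
Numerator = 4.9 + 74.52·cos²47.0°·tan30.9° = 4.9 + 74.52·0.4651·0.5985 = 25.644 kPa
Denominator = 74.52·sin47.0°·cos47.0° = 74.52·0.7314·0.6820 = 37.169 kPa
FS = 25.644 / 37.169 = 0.690

FS = 0.69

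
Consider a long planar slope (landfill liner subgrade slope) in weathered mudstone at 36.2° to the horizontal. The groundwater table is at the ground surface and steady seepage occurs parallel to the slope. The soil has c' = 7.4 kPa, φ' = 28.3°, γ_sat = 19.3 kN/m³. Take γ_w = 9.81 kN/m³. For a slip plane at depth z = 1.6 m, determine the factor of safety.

FS = 0.86

With seepage parallel to the slope and the water table at the surface, the effective normal stress on the slip plane uses the buoyant unit weight γ' = γ_sat − γ_w while the driving shear stress uses γ_sat:
FS = [c' + γ' z cos²β tanφ'] / [γ_sat z sinβ cosβ]
γ' = 19.3 − 9.81 = 9.49 kN/m³
Numerator = 7.4 + 9.49·1.6·cos²36.2°·tan28.3° = 7.4 + 9.49·1.6·0.6512·0.5384 = 12.724 kPa
Denominator = 19.3·1.6·sin36.2°·cos36.2° = 19.3·1.6·0.5906·0.8070 = 14.717 kPa
FS = 12.724 / 14.717 = 0.865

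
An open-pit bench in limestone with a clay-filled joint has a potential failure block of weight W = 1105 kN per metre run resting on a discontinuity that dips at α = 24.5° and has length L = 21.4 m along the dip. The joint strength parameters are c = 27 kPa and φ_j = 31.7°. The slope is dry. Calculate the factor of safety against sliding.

Resolving the block weight along and normal to the plane and applying the Mohr–Coulomb strength on the joint:
N' = W cosα = 1105·cos24.5° = 1005.5 kN/m
Driving force T = W sinα = 1105·sin24.5° = 458.2 kN/m
Resisting force R = c·L + N'·tanφ_j = 27·21.4 + 1005.5·tan31.7° = 577.8 + 621.0 = 1198.8 kN/m
FS = R / T = 1198.8 / 458.2 = 2.616

FS = 2.62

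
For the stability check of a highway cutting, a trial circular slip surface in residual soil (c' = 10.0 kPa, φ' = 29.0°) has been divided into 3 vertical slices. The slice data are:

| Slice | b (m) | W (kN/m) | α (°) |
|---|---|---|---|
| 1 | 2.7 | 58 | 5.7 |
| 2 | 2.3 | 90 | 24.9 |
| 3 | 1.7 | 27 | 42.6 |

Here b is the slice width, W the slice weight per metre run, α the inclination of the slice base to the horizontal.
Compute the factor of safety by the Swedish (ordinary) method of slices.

Ordinary method of slices: FS = Σ[c'·Δl_i + (W_i cosα_i)·tanφ'] / Σ W_i sinα_i, with Δl_i = b_i / cosα_i.
Slice 1: Δl = 2.7/cos5.7° = 2.713 m; N'_1 = 58·cos5.7° = 57.7; c'Δl = 27.13; W sinα = 5.8
Slice 2: Δl = 2.3/cos24.9° = 2.536 m; N'_2 = 90·cos24.9° = 81.6; c'Δl = 25.36; W sinα = 37.9
Slice 3: Δl = 1.7/cos42.6° = 2.309 m; N'_3 = 27·cos42.6° = 19.9; c'Δl = 23.09; W sinα = 18.3
Σc'Δl = 75.6 kN/m; ΣN' = 159.2 kN/m; ΣW sinα = 61.9 kN/m
Resisting = 75.6 + 159.2·tan29.0° = 75.6 + 88.3 = 163.8 kN/m
FS = 163.8 / 61.9 = 2.646

FS = 2.65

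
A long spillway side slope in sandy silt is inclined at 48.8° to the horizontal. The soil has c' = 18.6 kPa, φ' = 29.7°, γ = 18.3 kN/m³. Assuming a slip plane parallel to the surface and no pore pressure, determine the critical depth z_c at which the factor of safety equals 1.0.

Setting FS = 1.00 in FS = [c' + γz cos²β tanφ'] / [γz sinβ cosβ] and solving for z:
z = c' / [γ cosβ (FS·sinβ − cosβ·tanφ')]
  = 18.6 / [18.3·cos48.8°·(1.00·sin48.8° − cos48.8°·tan29.7°)]
  = 18.6 / [18.3·0.6587·(1.00·0.7524 − 0.6587·0.5704)]
  = 18.6 / 4.5408 = 4.096 m

z_c = 4.10 m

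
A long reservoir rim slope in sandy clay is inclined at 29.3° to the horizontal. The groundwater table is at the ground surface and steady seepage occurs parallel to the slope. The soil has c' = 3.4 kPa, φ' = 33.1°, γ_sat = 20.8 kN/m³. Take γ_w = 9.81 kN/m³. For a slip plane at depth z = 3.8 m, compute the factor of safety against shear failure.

With seepage parallel to the slope and the water table at the surface, the effective normal stress on the slip plane uses the buoyant unit weight γ' = γ_sat − γ_w while the driving shear stress uses γ_sat:
FS = [c' + γ' z cos²β tanφ'] / [γ_sat z sinβ cosβ]
γ' = 20.8 − 9.81 = 10.99 kN/m³
Numerator = 3.4 + 10.99·3.8·cos²29.3°·tan33.1° = 3.4 + 10.99·3.8·0.7605·0.6519 = 24.104 kPa
Denominator = 20.8·3.8·sin29.3°·cos29.3° = 20.8·3.8·0.4894·0.8721 = 33.732 kPa
FS = 24.104 / 33.732 = 0.715

FS = 0.71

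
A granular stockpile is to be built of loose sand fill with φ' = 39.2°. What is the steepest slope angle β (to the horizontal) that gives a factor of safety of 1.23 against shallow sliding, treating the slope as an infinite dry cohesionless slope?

For an infinite dry cohesionless slope FS = tanφ'/tanβ, so tanβ = tanφ' / FS.
tanβ = tan39.2° / 1.23 = 0.8156 / 1.23 = 0.6631
β = arctan(0.6631) = 33.55°

β = 33.5°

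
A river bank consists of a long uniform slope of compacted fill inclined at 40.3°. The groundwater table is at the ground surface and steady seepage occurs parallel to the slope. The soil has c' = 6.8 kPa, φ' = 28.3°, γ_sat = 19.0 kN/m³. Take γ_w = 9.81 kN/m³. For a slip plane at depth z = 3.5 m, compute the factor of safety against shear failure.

FS = 0.51

With seepage parallel to the slope and the water table at the surface, the effective normal stress on the slip plane uses the buoyant unit weight γ' = γ_sat − γ_w while the driving shear stress uses γ_sat:
FS = [c' + γ' z cos²β tanφ'] / [γ_sat z sinβ cosβ]
γ' = 19.0 − 9.81 = 9.19 kN/m³
Numerator = 6.8 + 9.19·3.5·cos²40.3°·tan28.3° = 6.8 + 9.19·3.5·0.5817·0.5384 = 16.874 kPa
Denominator = 19.0·3.5·sin40.3°·cos40.3° = 19.0·3.5·0.6468·0.7627 = 32.804 kPa
FS = 16.874 / 32.804 = 0.514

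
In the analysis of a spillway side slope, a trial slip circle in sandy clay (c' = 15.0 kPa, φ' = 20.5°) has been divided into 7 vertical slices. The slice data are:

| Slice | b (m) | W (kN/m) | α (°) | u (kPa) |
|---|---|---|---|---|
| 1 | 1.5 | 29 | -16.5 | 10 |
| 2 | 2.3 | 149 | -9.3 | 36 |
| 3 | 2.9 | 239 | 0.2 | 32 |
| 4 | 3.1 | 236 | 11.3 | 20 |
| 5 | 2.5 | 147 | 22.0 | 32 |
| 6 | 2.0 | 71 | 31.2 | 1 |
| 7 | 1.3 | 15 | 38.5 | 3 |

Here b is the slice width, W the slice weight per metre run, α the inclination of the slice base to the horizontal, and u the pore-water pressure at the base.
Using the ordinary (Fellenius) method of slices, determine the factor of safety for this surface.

FS = 3.78

Ordinary method of slices: FS = Σ[c'·Δl_i + (W_i cosα_i − u_i·Δl_i)·tanφ'] / Σ W_i sinα_i, with Δl_i = b_i / cosα_i.
Slice 1: Δl = 1.5/cos(-16.5°) = 1.564 m; N'_1 = 29·cos(-16.5°) − 10·1.564 = 12.2; c'Δl = 23.47; W sinα = -8.2
Slice 2: Δl = 2.3/cos(-9.3°) = 2.331 m; N'_2 = 149·cos(-9.3°) − 36·2.331 = 63.1; c'Δl = 34.96; W sinα = -24.1
Slice 3: Δl = 2.9/cos0.2° = 2.900 m; N'_3 = 239·cos0.2° − 32·2.900 = 146.2; c'Δl = 43.50; W sinα = 0.8
Slice 4: Δl = 3.1/cos11.3° = 3.161 m; N'_4 = 236·cos11.3° − 20·3.161 = 168.2; c'Δl = 47.42; W sinα = 46.2
Slice 5: Δl = 2.5/cos22.0° = 2.696 m; N'_5 = 147·cos22.0° − 32·2.696 = 50.0; c'Δl = 40.45; W sinα = 55.1
Slice 6: Δl = 2.0/cos31.2° = 2.338 m; N'_6 = 71·cos31.2° − 1·2.338 = 58.4; c'Δl = 35.07; W sinα = 36.8
Slice 7: Δl = 1.3/cos38.5° = 1.661 m; N'_7 = 15·cos38.5° − 3·1.661 = 6.8; c'Δl = 24.92; W sinα = 9.3
Σc'Δl = 249.8 kN/m; ΣN' = 504.9 kN/m; ΣW sinα = 115.9 kN/m
Resisting = 249.8 + 504.9·tan20.5° = 249.8 + 188.8 = 438.5 kN/m
FS = 438.5 / 115.9 = 3.782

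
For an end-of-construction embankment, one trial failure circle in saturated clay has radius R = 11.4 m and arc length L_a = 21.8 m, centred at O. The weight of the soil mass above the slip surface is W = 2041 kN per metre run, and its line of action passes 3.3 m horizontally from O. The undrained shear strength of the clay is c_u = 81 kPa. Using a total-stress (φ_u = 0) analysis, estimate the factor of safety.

Taking moments about the centre O, the resisting moment is provided by the undrained shear strength acting along the arc:
M_R = c_u·L_a·R = 81·21.80·11.4 = 20130.1 kN·m/m
M_D = W·d = 2041·3.3 = 6735.3 kN·m/m
FS = M_R / M_D = 20130.1 / 6735.3 = 2.989

FS = 2.99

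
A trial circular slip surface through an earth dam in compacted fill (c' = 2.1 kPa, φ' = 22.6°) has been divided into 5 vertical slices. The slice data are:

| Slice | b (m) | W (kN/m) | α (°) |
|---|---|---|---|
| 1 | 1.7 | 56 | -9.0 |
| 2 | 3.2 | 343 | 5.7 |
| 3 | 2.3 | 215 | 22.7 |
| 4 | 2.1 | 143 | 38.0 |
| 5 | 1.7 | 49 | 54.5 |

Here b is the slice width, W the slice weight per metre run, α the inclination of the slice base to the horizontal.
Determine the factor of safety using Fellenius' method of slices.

FS = 1.41

Ordinary method of slices: FS = Σ[c'·Δl_i + (W_i cosα_i)·tanφ'] / Σ W_i sinα_i, with Δl_i = b_i / cosα_i.
Slice 1: Δl = 1.7/cos(-9.0°) = 1.721 m; N'_1 = 56·cos(-9.0°) = 55.3; c'Δl = 3.61; W sinα = -8.8
Slice 2: Δl = 3.2/cos5.7° = 3.216 m; N'_2 = 343·cos5.7° = 341.3; c'Δl = 6.75; W sinα = 34.1
Slice 3: Δl = 2.3/cos22.7° = 2.493 m; N'_3 = 215·cos22.7° = 198.3; c'Δl = 5.24; W sinα = 83.0
Slice 4: Δl = 2.1/cos38.0° = 2.665 m; N'_4 = 143·cos38.0° = 112.7; c'Δl = 5.60; W sinα = 88.0
Slice 5: Δl = 1.7/cos54.5° = 2.927 m; N'_5 = 49·cos54.5° = 28.5; c'Δl = 6.15; W sinα = 39.9
Σc'Δl = 27.3 kN/m; ΣN' = 736.1 kN/m; ΣW sinα = 236.2 kN/m
Resisting = 27.3 + 736.1·tan22.6° = 27.3 + 306.4 = 333.8 kN/m
FS = 333.8 / 236.2 = 1.413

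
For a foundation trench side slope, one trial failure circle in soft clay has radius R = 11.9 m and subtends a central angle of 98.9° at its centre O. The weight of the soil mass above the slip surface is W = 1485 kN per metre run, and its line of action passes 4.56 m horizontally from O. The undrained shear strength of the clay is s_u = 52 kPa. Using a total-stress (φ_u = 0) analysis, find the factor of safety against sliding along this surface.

FS = 1.88

Taking moments about the centre O, the resisting moment is provided by the undrained shear strength acting along the arc:
Arc length L_a = R·θ = 11.9·(98.9°·π/180) = 11.9·1.7261 = 20.54 m
M_R = s_u·L_a·R = 52·20.54·11.9 = 12710.7 kN·m/m
M_D = W·d = 1485·4.56 = 6771.6 kN·m/m
FS = M_R / M_D = 12710.7 / 6771.6 = 1.877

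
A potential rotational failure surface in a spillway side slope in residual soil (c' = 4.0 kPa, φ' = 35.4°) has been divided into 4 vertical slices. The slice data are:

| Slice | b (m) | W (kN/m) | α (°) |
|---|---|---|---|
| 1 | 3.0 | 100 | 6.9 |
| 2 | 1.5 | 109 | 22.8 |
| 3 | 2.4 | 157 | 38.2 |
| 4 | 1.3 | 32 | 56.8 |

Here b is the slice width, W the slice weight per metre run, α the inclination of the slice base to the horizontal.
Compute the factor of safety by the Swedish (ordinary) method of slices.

FS = 1.59

Ordinary method of slices: FS = Σ[c'·Δl_i + (W_i cosα_i)·tanφ'] / Σ W_i sinα_i, with Δl_i = b_i / cosα_i.
Slice 1: Δl = 3.0/cos6.9° = 3.022 m; N'_1 = 100·cos6.9° = 99.3; c'Δl = 12.09; W sinα = 12.0
Slice 2: Δl = 1.5/cos22.8° = 1.627 m; N'_2 = 109·cos22.8° = 100.5; c'Δl = 6.51; W sinα = 42.2
Slice 3: Δl = 2.4/cos38.2° = 3.054 m; N'_3 = 157·cos38.2° = 123.4; c'Δl = 12.22; W sinα = 97.1
Slice 4: Δl = 1.3/cos56.8° = 2.374 m; N'_4 = 32·cos56.8° = 17.5; c'Δl = 9.50; W sinα = 26.8
Σc'Δl = 40.3 kN/m; ΣN' = 340.7 kN/m; ΣW sinα = 178.1 kN/m
Resisting = 40.3 + 340.7·tan35.4° = 40.3 + 242.1 = 282.4 kN/m
FS = 282.4 / 178.1 = 1.585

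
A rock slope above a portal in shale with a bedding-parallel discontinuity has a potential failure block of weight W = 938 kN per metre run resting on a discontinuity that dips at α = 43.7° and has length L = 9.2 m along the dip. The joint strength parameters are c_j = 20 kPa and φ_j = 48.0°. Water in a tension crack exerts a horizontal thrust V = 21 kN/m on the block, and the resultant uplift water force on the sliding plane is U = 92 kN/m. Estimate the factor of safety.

FS = 1.23

Resolving the block weight along and normal to the plane and applying the Mohr–Coulomb strength on the joint:
N' = W cosα − U − V sinα = 938·cos43.7° − 92 − 21·sin43.7° = 571.6 kN/m
Driving force T = W sinα + V cosα = 938·sin43.7° + 21·cos43.7° = 663.2 kN/m
Resisting force R = c_j·L + N'·tanφ_j = 20·9.2 + 571.6·tan48.0° = 184.0 + 634.9 = 818.9 kN/m
FS = R / T = 818.9 / 663.2 = 1.235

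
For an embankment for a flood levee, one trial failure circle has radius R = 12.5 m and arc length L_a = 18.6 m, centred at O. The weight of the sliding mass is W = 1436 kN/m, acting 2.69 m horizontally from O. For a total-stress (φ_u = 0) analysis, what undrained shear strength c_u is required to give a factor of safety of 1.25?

FS = c_u·L_a·R / (W·d), so c_u = FS·W·d / (L_a·R).
c_u = 1.25·1436·2.69 / (18.60·12.5) = 4828.6 / 232.50 = 20.77 kPa

c_u = 20.8 kPa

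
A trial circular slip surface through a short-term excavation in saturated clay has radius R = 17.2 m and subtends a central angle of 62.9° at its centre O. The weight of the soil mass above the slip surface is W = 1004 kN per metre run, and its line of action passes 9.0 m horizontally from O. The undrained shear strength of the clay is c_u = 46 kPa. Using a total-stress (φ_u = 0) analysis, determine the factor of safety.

FS = 1.65

Taking moments about the centre O, the resisting moment is provided by the undrained shear strength acting along the arc:
Arc length L_a = R·θ = 17.2·(62.9°·π/180) = 17.2·1.0978 = 18.88 m
M_R = c_u·L_a·R = 46·18.88·17.2 = 14939.7 kN·m/m
M_D = W·d = 1004·9.0 = 9036.0 kN·m/m
FS = M_R / M_D = 14939.7 / 9036.0 = 1.653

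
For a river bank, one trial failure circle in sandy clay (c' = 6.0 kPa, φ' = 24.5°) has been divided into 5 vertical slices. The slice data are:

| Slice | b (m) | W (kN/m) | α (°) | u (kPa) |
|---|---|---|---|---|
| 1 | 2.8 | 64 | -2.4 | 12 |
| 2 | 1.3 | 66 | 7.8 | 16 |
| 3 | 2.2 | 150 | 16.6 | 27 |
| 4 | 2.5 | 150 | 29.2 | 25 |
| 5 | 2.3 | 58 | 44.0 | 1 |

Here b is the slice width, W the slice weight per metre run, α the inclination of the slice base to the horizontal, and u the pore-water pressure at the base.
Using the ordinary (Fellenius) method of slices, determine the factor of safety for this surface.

Ordinary method of slices: FS = Σ[c'·Δl_i + (W_i cosα_i − u_i·Δl_i)·tanφ'] / Σ W_i sinα_i, with Δl_i = b_i / cosα_i.
Slice 1: Δl = 2.8/cos(-2.4°) = 2.802 m; N'_1 = 64·cos(-2.4°) − 12·2.802 = 30.3; c'Δl = 16.81; W sinα = -2.7
Slice 2: Δl = 1.3/cos7.8° = 1.312 m; N'_2 = 66·cos7.8° − 16·1.312 = 44.4; c'Δl = 7.87; W sinα = 9.0
Slice 3: Δl = 2.2/cos16.6° = 2.296 m; N'_3 = 150·cos16.6° − 27·2.296 = 81.8; c'Δl = 13.77; W sinα = 42.9
Slice 4: Δl = 2.5/cos29.2° = 2.864 m; N'_4 = 150·cos29.2° − 25·2.864 = 59.3; c'Δl = 17.18; W sinα = 73.2
Slice 5: Δl = 2.3/cos44.0° = 3.197 m; N'_5 = 58·cos44.0° − 1·3.197 = 38.5; c'Δl = 19.18; W sinα = 40.3
Σc'Δl = 74.8 kN/m; ΣN' = 254.3 kN/m; ΣW sinα = 162.6 kN/m
Resisting = 74.8 + 254.3·tan24.5° = 74.8 + 115.9 = 190.7 kN/m
FS = 190.7 / 162.6 = 1.173

FS = 1.17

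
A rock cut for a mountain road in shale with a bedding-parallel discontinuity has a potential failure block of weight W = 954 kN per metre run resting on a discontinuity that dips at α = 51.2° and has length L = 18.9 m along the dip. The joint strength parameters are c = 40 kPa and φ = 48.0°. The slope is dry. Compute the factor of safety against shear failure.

FS = 1.91

Resolving the block weight along and normal to the plane and applying the Mohr–Coulomb strength on the joint:
N' = W cosα = 954·cos51.2° = 597.8 kN/m
Driving force T = W sinα = 954·sin51.2° = 743.5 kN/m
Resisting force R = c·L + N'·tanφ = 40·18.9 + 597.8·tan48.0° = 756.0 + 663.9 = 1419.9 kN/m
FS = R / T = 1419.9 / 743.5 = 1.910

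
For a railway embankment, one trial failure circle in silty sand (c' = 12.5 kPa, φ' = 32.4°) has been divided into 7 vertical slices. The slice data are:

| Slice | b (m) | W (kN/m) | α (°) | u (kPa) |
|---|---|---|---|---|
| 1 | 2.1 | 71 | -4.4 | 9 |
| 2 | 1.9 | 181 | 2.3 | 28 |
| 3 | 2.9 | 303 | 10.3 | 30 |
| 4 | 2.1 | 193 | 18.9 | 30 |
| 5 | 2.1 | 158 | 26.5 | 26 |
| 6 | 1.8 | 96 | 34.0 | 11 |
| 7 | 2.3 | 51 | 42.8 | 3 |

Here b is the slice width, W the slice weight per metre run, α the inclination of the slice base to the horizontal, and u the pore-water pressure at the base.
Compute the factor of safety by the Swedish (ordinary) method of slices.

FS = 2.29

Ordinary method of slices: FS = Σ[c'·Δl_i + (W_i cosα_i − u_i·Δl_i)·tanφ'] / Σ W_i sinα_i, with Δl_i = b_i / cosα_i.
Slice 1: Δl = 2.1/cos(-4.4°) = 2.106 m; N'_1 = 71·cos(-4.4°) − 9·2.106 = 51.8; c'Δl = 26.33; W sinα = -5.4
Slice 2: Δl = 1.9/cos2.3° = 1.902 m; N'_2 = 181·cos2.3° − 28·1.902 = 127.6; c'Δl = 23.77; W sinα = 7.3
Slice 3: Δl = 2.9/cos10.3° = 2.947 m; N'_3 = 303·cos10.3° − 30·2.947 = 209.7; c'Δl = 36.84; W sinα = 54.2
Slice 4: Δl = 2.1/cos18.9° = 2.220 m; N'_4 = 193·cos18.9° − 30·2.220 = 116.0; c'Δl = 27.75; W sinα = 62.5
Slice 5: Δl = 2.1/cos26.5° = 2.347 m; N'_5 = 158·cos26.5° − 26·2.347 = 80.4; c'Δl = 29.33; W sinα = 70.5
Slice 6: Δl = 1.8/cos34.0° = 2.171 m; N'_6 = 96·cos34.0° − 11·2.171 = 55.7; c'Δl = 27.14; W sinα = 53.7
Slice 7: Δl = 2.3/cos42.8° = 3.135 m; N'_7 = 51·cos42.8° − 3·3.135 = 28.0; c'Δl = 39.18; W sinα = 34.7
Σc'Δl = 210.3 kN/m; ΣN' = 669.3 kN/m; ΣW sinα = 277.3 kN/m
Resisting = 210.3 + 669.3·tan32.4° = 210.3 + 424.7 = 635.1 kN/m
FS = 635.1 / 277.3 = 2.290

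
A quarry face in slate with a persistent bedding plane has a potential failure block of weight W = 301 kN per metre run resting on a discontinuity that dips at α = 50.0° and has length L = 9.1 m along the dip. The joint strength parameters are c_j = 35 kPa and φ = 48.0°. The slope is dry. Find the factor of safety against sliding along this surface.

Resolving the block weight along and normal to the plane and applying the Mohr–Coulomb strength on the joint:
N' = W cosα = 301·cos50.0° = 193.5 kN/m
Driving force T = W sinα = 301·sin50.0° = 230.6 kN/m
Resisting force R = c_j·L + N'·tanφ = 35·9.1 + 193.5·tan48.0° = 318.5 + 214.9 = 533.4 kN/m
FS = R / T = 533.4 / 230.6 = 2.313

FS = 2.31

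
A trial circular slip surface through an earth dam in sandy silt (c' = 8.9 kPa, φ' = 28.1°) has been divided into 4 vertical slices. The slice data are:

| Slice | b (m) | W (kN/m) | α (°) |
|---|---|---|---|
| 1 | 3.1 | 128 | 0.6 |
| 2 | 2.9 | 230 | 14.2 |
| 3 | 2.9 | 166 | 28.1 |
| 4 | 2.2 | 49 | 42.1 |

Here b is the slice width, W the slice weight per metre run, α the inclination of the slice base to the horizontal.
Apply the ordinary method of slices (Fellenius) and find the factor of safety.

FS = 2.34

Ordinary method of slices: FS = Σ[c'·Δl_i + (W_i cosα_i)·tanφ'] / Σ W_i sinα_i, with Δl_i = b_i / cosα_i.
Slice 1: Δl = 3.1/cos0.6° = 3.100 m; N'_1 = 128·cos0.6° = 128.0; c'Δl = 27.59; W sinα = 1.3
Slice 2: Δl = 2.9/cos14.2° = 2.991 m; N'_2 = 230·cos14.2° = 223.0; c'Δl = 26.62; W sinα = 56.4
Slice 3: Δl = 2.9/cos28.1° = 3.288 m; N'_3 = 166·cos28.1° = 146.4; c'Δl = 29.26; W sinα = 78.2
Slice 4: Δl = 2.2/cos42.1° = 2.965 m; N'_4 = 49·cos42.1° = 36.4; c'Δl = 26.39; W sinα = 32.9
Σc'Δl = 109.9 kN/m; ΣN' = 533.8 kN/m; ΣW sinα = 168.8 kN/m
Resisting = 109.9 + 533.8·tan28.1° = 109.9 + 285.0 = 394.9 kN/m
FS = 394.9 / 168.8 = 2.339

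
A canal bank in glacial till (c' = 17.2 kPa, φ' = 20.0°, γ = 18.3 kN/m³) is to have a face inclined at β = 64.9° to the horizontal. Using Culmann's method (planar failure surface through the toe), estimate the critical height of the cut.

Culmann's analysis gives the critical failure plane at α_cr = (β + φ')/2 = (64.9 + 20.0)/2 = 42.5°, and the critical height
H_c = (4c'/γ) · sinβ cosφ' / [1 − cos(β − φ')]
    = (4·17.2/18.3) · sin64.9°·cos20.0° / [1 − cos(44.9°)]
    = 3.760 · 0.9056·0.9397 / [1 − 0.7083]
    = 3.760 · 0.8510 / 0.2917
    = 10.97 m

H_c = 10.97 m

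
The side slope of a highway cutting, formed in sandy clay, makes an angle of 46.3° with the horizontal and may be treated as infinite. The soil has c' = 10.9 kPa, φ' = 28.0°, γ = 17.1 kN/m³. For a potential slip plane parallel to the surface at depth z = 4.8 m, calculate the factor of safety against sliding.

FS = 0.77

For an infinite slope with a slip plane parallel to the surface (no pore pressure): FS = [c' + γz cos²β tanφ'] / [γz sinβ cosβ].
γz = 17.1·4.8 = 82.08 kN/m²
Numerator = 10.9 + 82.08·cos²46.3°·tan28.0° = 10.9 + 82.08·0.4773·0.5317 = 31.731 kPa
Denominator = 82.08·sin46.3°·cos46.3° = 82.08·0.7230·0.6909 = 40.998 kPa
FS = 31.731 / 40.998 = 0.774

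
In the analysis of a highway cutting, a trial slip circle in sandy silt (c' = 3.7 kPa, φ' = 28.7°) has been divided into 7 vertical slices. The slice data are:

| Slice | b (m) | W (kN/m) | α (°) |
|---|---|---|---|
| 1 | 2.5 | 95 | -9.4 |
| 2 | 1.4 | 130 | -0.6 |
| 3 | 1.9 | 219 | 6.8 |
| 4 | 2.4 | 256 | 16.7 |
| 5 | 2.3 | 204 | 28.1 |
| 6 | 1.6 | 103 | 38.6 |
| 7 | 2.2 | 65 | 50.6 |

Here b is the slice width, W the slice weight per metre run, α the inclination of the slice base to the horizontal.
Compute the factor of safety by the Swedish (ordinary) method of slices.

Ordinary method of slices: FS = Σ[c'·Δl_i + (W_i cosα_i)·tanφ'] / Σ W_i sinα_i, with Δl_i = b_i / cosα_i.
Slice 1: Δl = 2.5/cos(-9.4°) = 2.534 m; N'_1 = 95·cos(-9.4°) = 93.7; c'Δl = 9.38; W sinα = -15.5
Slice 2: Δl = 1.4/cos(-0.6°) = 1.400 m; N'_2 = 130·cos(-0.6°) = 130.0; c'Δl = 5.18; W sinα = -1.4
Slice 3: Δl = 1.9/cos6.8° = 1.913 m; N'_3 = 219·cos6.8° = 217.5; c'Δl = 7.08; W sinα = 25.9
Slice 4: Δl = 2.4/cos16.7° = 2.506 m; N'_4 = 256·cos16.7° = 245.2; c'Δl = 9.27; W sinα = 73.6
Slice 5: Δl = 2.3/cos28.1° = 2.607 m; N'_5 = 204·cos28.1° = 180.0; c'Δl = 9.65; W sinα = 96.1
Slice 6: Δl = 1.6/cos38.6° = 2.047 m; N'_6 = 103·cos38.6° = 80.5; c'Δl = 7.57; W sinα = 64.3
Slice 7: Δl = 2.2/cos50.6° = 3.466 m; N'_7 = 65·cos50.6° = 41.3; c'Δl = 12.82; W sinα = 50.2
Σc'Δl = 61.0 kN/m; ΣN' = 988.1 kN/m; ΣW sinα = 293.2 kN/m
Resisting = 61.0 + 988.1·tan28.7° = 61.0 + 541.0 = 601.9 kN/m
FS = 601.9 / 293.2 = 2.053

FS = 2.05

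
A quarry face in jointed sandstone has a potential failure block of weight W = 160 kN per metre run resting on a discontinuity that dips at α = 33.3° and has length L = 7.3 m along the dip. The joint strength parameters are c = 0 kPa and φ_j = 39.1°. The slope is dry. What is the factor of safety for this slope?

Resolving the block weight along and normal to the plane and applying the Mohr–Coulomb strength on the joint:
N' = W cosα = 160·cos33.3° = 133.7 kN/m
Driving force T = W sinα = 160·sin33.3° = 87.8 kN/m
Resisting force R = c·L + N'·tanφ_j = 0·7.3 + 133.7·tan39.1° = 0.0 + 108.7 = 108.7 kN/m
FS = R / T = 108.7 / 87.8 = 1.237

FS = 1.24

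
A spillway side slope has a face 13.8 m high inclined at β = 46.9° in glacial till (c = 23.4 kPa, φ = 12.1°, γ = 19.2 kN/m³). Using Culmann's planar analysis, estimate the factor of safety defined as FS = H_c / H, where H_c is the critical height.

H_c = (4c/γ) · sinβ cosφ / [1 − cos(β − φ)]
    = (4·23.4/19.2) · sin46.9°·cos12.1° / [1 − cos34.8°]
    = 4.875 · 0.7139 / 0.1789 = 19.46 m
FS = H_c / H = 19.46 / 13.8 = 1.410

FS = 1.41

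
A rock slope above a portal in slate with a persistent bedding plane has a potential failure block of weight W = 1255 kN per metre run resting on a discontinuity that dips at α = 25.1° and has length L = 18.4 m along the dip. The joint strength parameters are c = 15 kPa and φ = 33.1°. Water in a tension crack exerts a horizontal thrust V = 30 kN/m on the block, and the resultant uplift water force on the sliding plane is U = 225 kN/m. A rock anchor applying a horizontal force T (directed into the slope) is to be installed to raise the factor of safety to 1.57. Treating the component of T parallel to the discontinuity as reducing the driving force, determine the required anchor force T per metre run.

T = 10 kN/m

Resolving forces along and normal to the sliding plane, with the horizontal anchor force T adding T·sinα to the effective normal force and T·cosα acting up the plane against the driving force:
FS = [cL + (W cosα − U − V sinα + T sinα) tanφ] / [W sinα + V cosα − T cosα]
Without the anchor: N' = 898.8 kN/m, driving T_d = 559.5 kN/m, resisting R = 15·18.4 + 898.8·tan33.1° = 861.9 kN/m, FS = 1.54.
Setting FS = 1.57 and solving for T:
1.57·(559.5 − T cos25.1°) = 861.9 + T sin25.1°·tan33.1°
T·(sin25.1°·tan33.1° + 1.57·cos25.1°) = 1.57·559.5 − 861.9
T·(0.4242·0.6519 + 1.57·0.9056) = 878.5 − 861.9 = 16.6
T·1.6983 = 16.6
T = 9.8 kN/m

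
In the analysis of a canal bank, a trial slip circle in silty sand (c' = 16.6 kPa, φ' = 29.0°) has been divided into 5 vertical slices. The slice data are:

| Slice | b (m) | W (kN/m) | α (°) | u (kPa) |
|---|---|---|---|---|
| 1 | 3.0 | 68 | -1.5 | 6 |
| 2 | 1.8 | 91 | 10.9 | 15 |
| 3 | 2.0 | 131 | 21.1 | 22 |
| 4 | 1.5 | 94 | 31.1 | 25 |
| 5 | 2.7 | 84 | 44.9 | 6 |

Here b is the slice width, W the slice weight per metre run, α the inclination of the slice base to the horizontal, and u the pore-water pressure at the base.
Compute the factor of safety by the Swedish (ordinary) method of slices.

FS = 2.07

Ordinary method of slices: FS = Σ[c'·Δl_i + (W_i cosα_i − u_i·Δl_i)·tanφ'] / Σ W_i sinα_i, with Δl_i = b_i / cosα_i.
Slice 1: Δl = 3.0/cos(-1.5°) = 3.001 m; N'_1 = 68·cos(-1.5°) − 6·3.001 = 50.0; c'Δl = 49.82; W sinα = -1.8
Slice 2: Δl = 1.8/cos10.9° = 1.833 m; N'_2 = 91·cos10.9° − 15·1.833 = 61.9; c'Δl = 30.43; W sinα = 17.2
Slice 3: Δl = 2.0/cos21.1° = 2.144 m; N'_3 = 131·cos21.1° − 22·2.144 = 75.1; c'Δl = 35.59; W sinα = 47.2
Slice 4: Δl = 1.5/cos31.1° = 1.752 m; N'_4 = 94·cos31.1° − 25·1.752 = 36.7; c'Δl = 29.08; W sinα = 48.6
Slice 5: Δl = 2.7/cos44.9° = 3.812 m; N'_5 = 84·cos44.9° − 6·3.812 = 36.6; c'Δl = 63.27; W sinα = 59.3
Σc'Δl = 208.2 kN/m; ΣN' = 260.2 kN/m; ΣW sinα = 170.4 kN/m
Resisting = 208.2 + 260.2·tan29.0° = 208.2 + 144.2 = 352.4 kN/m
FS = 352.4 / 170.4 = 2.068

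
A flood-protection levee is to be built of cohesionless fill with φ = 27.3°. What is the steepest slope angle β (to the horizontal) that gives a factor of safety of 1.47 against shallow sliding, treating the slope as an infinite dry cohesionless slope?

For an infinite dry cohesionless slope FS = tanφ/tanβ, so tanβ = tanφ / FS.
tanβ = tan27.3° / 1.47 = 0.5161 / 1.47 = 0.3511
β = arctan(0.3511) = 19.35°

β = 19.3°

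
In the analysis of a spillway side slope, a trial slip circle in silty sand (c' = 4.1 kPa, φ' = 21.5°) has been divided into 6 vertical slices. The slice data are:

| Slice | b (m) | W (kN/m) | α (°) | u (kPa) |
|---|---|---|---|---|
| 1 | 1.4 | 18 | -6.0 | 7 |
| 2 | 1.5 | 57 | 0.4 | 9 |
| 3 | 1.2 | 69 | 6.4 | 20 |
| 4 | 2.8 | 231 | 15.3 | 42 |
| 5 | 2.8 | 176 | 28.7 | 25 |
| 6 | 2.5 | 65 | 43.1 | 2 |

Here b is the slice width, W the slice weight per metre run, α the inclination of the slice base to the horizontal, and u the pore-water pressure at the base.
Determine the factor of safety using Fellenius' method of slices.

FS = 0.91

Ordinary method of slices: FS = Σ[c'·Δl_i + (W_i cosα_i − u_i·Δl_i)·tanφ'] / Σ W_i sinα_i, with Δl_i = b_i / cosα_i.
Slice 1: Δl = 1.4/cos(-6.0°) = 1.408 m; N'_1 = 18·cos(-6.0°) − 7·1.408 = 8.0; c'Δl = 5.77; W sinα = -1.9
Slice 2: Δl = 1.5/cos0.4° = 1.500 m; N'_2 = 57·cos0.4° − 9·1.500 = 43.5; c'Δl = 6.15; W sinα = 0.4
Slice 3: Δl = 1.2/cos6.4° = 1.208 m; N'_3 = 69·cos6.4° − 20·1.208 = 44.4; c'Δl = 4.95; W sinα = 7.7
Slice 4: Δl = 2.8/cos15.3° = 2.903 m; N'_4 = 231·cos15.3° − 42·2.903 = 100.9; c'Δl = 11.90; W sinα = 61.0
Slice 5: Δl = 2.8/cos28.7° = 3.192 m; N'_5 = 176·cos28.7° − 25·3.192 = 74.6; c'Δl = 13.09; W sinα = 84.5
Slice 6: Δl = 2.5/cos43.1° = 3.424 m; N'_6 = 65·cos43.1° − 2·3.424 = 40.6; c'Δl = 14.04; W sinα = 44.4
Σc'Δl = 55.9 kN/m; ΣN' = 312.0 kN/m; ΣW sinα = 196.1 kN/m
Resisting = 55.9 + 312.0·tan21.5° = 55.9 + 122.9 = 178.8 kN/m
FS = 178.8 / 196.1 = 0.912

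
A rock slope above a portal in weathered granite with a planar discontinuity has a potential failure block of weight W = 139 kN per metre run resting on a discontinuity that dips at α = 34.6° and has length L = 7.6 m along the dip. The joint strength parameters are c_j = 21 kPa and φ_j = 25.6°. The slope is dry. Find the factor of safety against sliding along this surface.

Resolving the block weight along and normal to the plane and applying the Mohr–Coulomb strength on the joint:
N' = W cosα = 139·cos34.6° = 114.4 kN/m
Driving force T = W sinα = 139·sin34.6° = 78.9 kN/m
Resisting force R = c_j·L + N'·tanφ_j = 21·7.6 + 114.4·tan25.6° = 159.6 + 54.8 = 214.4 kN/m
FS = R / T = 214.4 / 78.9 = 2.717

FS = 2.72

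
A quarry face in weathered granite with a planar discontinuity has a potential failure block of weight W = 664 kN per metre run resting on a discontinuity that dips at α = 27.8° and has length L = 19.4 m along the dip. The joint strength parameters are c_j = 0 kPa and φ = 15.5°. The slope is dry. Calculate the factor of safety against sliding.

FS = 0.53

Resolving the block weight along and normal to the plane and applying the Mohr–Coulomb strength on the joint:
N' = W cosα = 664·cos27.8° = 587.4 kN/m
Driving force T = W sinα = 664·sin27.8° = 309.7 kN/m
Resisting force R = c_j·L + N'·tanφ = 0·19.4 + 587.4·tan15.5° = 0.0 + 162.9 = 162.9 kN/m
FS = R / T = 162.9 / 309.7 = 0.526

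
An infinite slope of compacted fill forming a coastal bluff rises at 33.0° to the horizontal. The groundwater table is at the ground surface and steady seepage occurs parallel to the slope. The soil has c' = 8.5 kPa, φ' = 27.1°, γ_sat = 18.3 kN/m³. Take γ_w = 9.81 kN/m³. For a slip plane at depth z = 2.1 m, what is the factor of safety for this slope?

With seepage parallel to the slope and the water table at the surface, the effective normal stress on the slip plane uses the buoyant unit weight γ' = γ_sat − γ_w while the driving shear stress uses γ_sat:
FS = [c' + γ' z cos²β tanφ'] / [γ_sat z sinβ cosβ]
γ' = 18.3 − 9.81 = 8.49 kN/m³
Numerator = 8.5 + 8.49·2.1·cos²33.0°·tan27.1° = 8.5 + 8.49·2.1·0.7034·0.5117 = 14.917 kPa
Denominator = 18.3·2.1·sin33.0°·cos33.0° = 18.3·2.1·0.5446·0.8387 = 17.554 kPa
FS = 14.917 / 17.554 = 0.850

FS = 0.85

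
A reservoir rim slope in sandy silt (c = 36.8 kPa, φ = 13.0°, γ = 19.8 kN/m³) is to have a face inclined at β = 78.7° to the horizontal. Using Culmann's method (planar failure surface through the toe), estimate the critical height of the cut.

H_c = 12.07 m

Culmann's analysis gives the critical failure plane at α_cr = (β + φ)/2 = (78.7 + 13.0)/2 = 45.9°, and the critical height
H_c = (4c/γ) · sinβ cosφ / [1 − cos(β − φ)]
    = (4·36.8/19.8) · sin78.7°·cos13.0° / [1 − cos(65.7°)]
    = 7.434 · 0.9806·0.9744 / [1 − 0.4115]
    = 7.434 · 0.9555 / 0.5885
    = 12.07 m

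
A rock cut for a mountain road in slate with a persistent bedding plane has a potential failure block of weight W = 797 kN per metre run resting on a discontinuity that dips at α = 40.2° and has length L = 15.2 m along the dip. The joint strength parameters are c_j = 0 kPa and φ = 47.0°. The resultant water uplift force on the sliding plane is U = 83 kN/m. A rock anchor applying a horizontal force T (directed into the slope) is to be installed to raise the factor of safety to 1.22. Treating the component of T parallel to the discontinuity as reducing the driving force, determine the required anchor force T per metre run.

T = 39 kN/m

Resolving forces along and normal to the sliding plane, with the horizontal anchor force T adding T·sinα to the effective normal force and T·cosα acting up the plane against the driving force:
FS = [c_jL + (W cosα − U + T sinα) tanφ] / [W sinα − T cosα]
Without the anchor: N' = 525.7 kN/m, driving T_d = 514.4 kN/m, resisting R = 0·15.2 + 525.7·tan47.0° = 563.8 kN/m, FS = 1.10.
Setting FS = 1.22 and solving for T:
1.22·(514.4 − T cos40.2°) = 563.8 + T sin40.2°·tan47.0°
T·(sin40.2°·tan47.0° + 1.22·cos40.2°) = 1.22·514.4 − 563.8
T·(0.6455·1.0724 + 1.22·0.7638) = 627.6 − 563.8 = 63.8
T·1.6240 = 63.8
T = 39.3 kN/m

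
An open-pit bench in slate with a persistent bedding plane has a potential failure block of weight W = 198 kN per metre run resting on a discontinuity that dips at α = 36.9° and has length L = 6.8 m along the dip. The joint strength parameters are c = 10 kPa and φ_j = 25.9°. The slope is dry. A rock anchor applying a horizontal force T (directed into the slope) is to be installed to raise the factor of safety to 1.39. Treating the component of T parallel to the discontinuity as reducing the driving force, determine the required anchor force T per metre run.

Resolving forces along and normal to the sliding plane, with the horizontal anchor force T adding T·sinα to the effective normal force and T·cosα acting up the plane against the driving force:
FS = [cL + (W cosα + T sinα) tanφ_j] / [W sinα − T cosα]
Without the anchor: N' = 158.3 kN/m, driving T_d = 118.9 kN/m, resisting R = 10·6.8 + 158.3·tan25.9° = 144.9 kN/m, FS = 1.22.
Setting FS = 1.39 and solving for T:
1.39·(118.9 − T cos36.9°) = 144.9 + T sin36.9°·tan25.9°
T·(sin36.9°·tan25.9° + 1.39·cos36.9°) = 1.39·118.9 − 144.9
T·(0.6004·0.4856 + 1.39·0.7997) = 165.2 − 144.9 = 20.4
T·1.4031 = 20.4
T = 14.5 kN/m

T = 15 kN/m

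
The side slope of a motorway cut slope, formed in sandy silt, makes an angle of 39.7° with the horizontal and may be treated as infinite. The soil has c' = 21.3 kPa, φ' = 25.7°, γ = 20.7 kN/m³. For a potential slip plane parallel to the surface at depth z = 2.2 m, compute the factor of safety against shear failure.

FS = 1.53

For an infinite slope with a slip plane parallel to the surface (no pore pressure): FS = [c' + γz cos²β tanφ'] / [γz sinβ cosβ].
γz = 20.7·2.2 = 45.54 kN/m²
Numerator = 21.3 + 45.54·cos²39.7°·tan25.7° = 21.3 + 45.54·0.5920·0.4813 = 34.274 kPa
Denominator = 45.54·sin39.7°·cos39.7° = 45.54·0.6388·0.7694 = 22.381 kPa
FS = 34.274 / 22.381 = 1.531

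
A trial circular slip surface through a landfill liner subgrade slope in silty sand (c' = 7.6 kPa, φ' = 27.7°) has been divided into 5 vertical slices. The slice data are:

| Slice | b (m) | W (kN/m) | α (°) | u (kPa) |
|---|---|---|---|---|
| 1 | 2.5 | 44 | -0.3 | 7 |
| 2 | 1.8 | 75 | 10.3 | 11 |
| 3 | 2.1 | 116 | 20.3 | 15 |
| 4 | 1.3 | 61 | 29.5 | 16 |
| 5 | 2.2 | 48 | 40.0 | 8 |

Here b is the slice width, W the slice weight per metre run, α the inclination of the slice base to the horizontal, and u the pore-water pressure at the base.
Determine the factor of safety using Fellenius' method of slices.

Ordinary method of slices: FS = Σ[c'·Δl_i + (W_i cosα_i − u_i·Δl_i)·tanφ'] / Σ W_i sinα_i, with Δl_i = b_i / cosα_i.
Slice 1: Δl = 2.5/cos(-0.3°) = 2.500 m; N'_1 = 44·cos(-0.3°) − 7·2.500 = 26.5; c'Δl = 19.00; W sinα = -0.2
Slice 2: Δl = 1.8/cos10.3° = 1.829 m; N'_2 = 75·cos10.3° − 11·1.829 = 53.7; c'Δl = 13.90; W sinα = 13.4
Slice 3: Δl = 2.1/cos20.3° = 2.239 m; N'_3 = 116·cos20.3° − 15·2.239 = 75.2; c'Δl = 17.02; W sinα = 40.2
Slice 4: Δl = 1.3/cos29.5° = 1.494 m; N'_4 = 61·cos29.5° − 16·1.494 = 29.2; c'Δl = 11.35; W sinα = 30.0
Slice 5: Δl = 2.2/cos40.0° = 2.872 m; N'_5 = 48·cos40.0° − 8·2.872 = 13.8; c'Δl = 21.83; W sinα = 30.9
Σc'Δl = 83.1 kN/m; ΣN' = 198.4 kN/m; ΣW sinα = 114.3 kN/m
Resisting = 83.1 + 198.4·tan27.7° = 83.1 + 104.1 = 187.2 kN/m
FS = 187.2 / 114.3 = 1.638

FS = 1.64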